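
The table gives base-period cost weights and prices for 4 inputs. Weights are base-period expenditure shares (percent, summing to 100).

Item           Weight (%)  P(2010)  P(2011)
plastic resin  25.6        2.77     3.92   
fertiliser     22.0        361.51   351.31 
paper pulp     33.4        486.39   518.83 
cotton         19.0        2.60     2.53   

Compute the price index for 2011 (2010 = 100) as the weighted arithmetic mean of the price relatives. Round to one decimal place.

111.7

plastic resin: 25.6 × (3.92/2.77) = 25.6 × 1.415162 = 36.2282
fertiliser: 22.0 × (351.31/361.51) = 22.0 × 0.971785 = 21.3793
paper pulp: 33.4 × (518.83/486.39) = 33.4 × 1.066695 = 35.6276
cotton: 19.0 × (2.53/2.60) = 19.0 × 0.973077 = 18.4885
Index = Σ wᵢ·(p₁ᵢ/p₀ᵢ) = 36.2282 + 21.3793 + 35.6276 + 18.4885 = 111.7235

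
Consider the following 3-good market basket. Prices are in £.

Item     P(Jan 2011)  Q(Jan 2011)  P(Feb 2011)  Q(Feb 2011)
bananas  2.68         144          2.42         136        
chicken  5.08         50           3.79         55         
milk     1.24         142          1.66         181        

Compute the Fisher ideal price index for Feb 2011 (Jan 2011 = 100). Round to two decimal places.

Laspeyres component (base-period weights):
ΣP(Feb 2011)Q(Jan 2011) = 2.42×144 + 3.79×50 + 1.66×142 = 348.48 + 189.5 + 235.72 = 773.7
ΣP(Jan 2011)Q(Jan 2011) = 2.68×144 + 5.08×50 + 1.24×142 = 385.92 + 254 + 176.08 = 816
L = 773.7 / 816 × 100 = 94.8162
Paasche component (current-period weights):
ΣP(Feb 2011)Q(Feb 2011) = 2.42×136 + 3.79×55 + 1.66×181 = 329.12 + 208.45 + 300.46 = 838.03
ΣP(Jan 2011)Q(Feb 2011) = 2.68×136 + 5.08×55 + 1.24×181 = 364.48 + 279.4 + 224.44 = 868.32
P = 838.03 / 868.32 × 100 = 96.5117
Fisher = √(L × P) = √(94.8162 × 96.5117) = 95.6602

95.66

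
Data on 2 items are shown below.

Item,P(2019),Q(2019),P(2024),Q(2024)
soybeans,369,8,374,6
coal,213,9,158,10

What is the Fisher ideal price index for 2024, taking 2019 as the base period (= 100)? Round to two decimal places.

Laspeyres component (base-period weights):
ΣP(2024)Q(2019) = 374×8 + 158×9 = 2992 + 1422 = 4414
ΣP(2019)Q(2019) = 369×8 + 213×9 = 2952 + 1917 = 4869
L = 4414 / 4869 × 100 = 90.6552
Paasche component (current-period weights):
ΣP(2024)Q(2024) = 374×6 + 158×10 = 2244 + 1580 = 3824
ΣP(2019)Q(2024) = 369×6 + 213×10 = 2214 + 2130 = 4344
P = 3824 / 4344 × 100 = 88.0295
Fisher = √(L × P) = √(90.6552 × 88.0295) = 89.3327

89.33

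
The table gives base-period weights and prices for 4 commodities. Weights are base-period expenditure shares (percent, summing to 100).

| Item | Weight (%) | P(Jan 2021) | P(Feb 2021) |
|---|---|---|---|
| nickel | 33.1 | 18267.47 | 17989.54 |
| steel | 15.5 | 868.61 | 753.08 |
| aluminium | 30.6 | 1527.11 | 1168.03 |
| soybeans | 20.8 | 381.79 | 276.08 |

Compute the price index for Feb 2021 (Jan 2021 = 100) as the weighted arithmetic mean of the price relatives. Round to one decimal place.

84.5

nickel: 33.1 × (17989.54/18267.47) = 33.1 × 0.984786 = 32.5964
steel: 15.5 × (753.08/868.61) = 15.5 × 0.866994 = 13.4384
aluminium: 30.6 × (1168.03/1527.11) = 30.6 × 0.764863 = 23.4048
soybeans: 20.8 × (276.08/381.79) = 20.8 × 0.723120 = 15.0409
Index = Σ wᵢ·(p₁ᵢ/p₀ᵢ) = 32.5964 + 13.4384 + 23.4048 + 15.0409 = 84.4805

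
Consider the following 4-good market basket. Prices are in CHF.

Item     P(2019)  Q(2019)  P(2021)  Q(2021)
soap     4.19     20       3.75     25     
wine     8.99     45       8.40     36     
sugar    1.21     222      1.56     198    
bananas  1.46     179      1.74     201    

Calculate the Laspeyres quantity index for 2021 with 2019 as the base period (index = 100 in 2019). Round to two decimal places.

Laspeyres quantity index uses base-period prices as weights.
ΣP(2019)·Q(2021) = 4.19×25 + 8.99×36 + 1.21×198 + 1.46×201 = 104.75 + 323.64 + 239.58 + 293.46 = 961.43
ΣP(2019)·Q(2019) = 4.19×20 + 8.99×45 + 1.21×222 + 1.46×179 = 83.8 + 404.55 + 268.62 + 261.34 = 1018.31
Index = 961.43 / 1018.31 × 100 = 94.4143

94.41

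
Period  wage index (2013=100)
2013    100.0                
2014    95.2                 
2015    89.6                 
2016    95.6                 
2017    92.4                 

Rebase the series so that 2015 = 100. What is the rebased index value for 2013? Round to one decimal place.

Rebased(2013) = 100.0 / 89.6 × 100 = 111.6071

111.6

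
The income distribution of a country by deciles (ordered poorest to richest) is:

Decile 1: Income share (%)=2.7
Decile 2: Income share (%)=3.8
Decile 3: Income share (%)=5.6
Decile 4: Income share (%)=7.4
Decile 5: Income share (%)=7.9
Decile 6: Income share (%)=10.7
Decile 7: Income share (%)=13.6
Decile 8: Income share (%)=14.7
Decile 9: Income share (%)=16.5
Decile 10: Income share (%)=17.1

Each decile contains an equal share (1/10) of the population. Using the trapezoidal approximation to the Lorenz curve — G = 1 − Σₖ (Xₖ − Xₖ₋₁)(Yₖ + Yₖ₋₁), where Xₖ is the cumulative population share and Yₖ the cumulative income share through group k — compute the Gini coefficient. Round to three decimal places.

0.285

Cumulative income shares Yₖ: 0.0270, 0.0650, 0.1210, 0.1950, 0.2740, 0.3810, 0.5170, 0.6640, 0.8290, 1.0000
Σ (Xₖ−Xₖ₋₁)(Yₖ+Yₖ₋₁) = (1/10)(0.0270+0.0000) + (1/10)(0.0650+0.0270) + (1/10)(0.1210+0.0650) + (1/10)(0.1950+0.1210) + (1/10)(0.2740+0.1950) + (1/10)(0.3810+0.2740) + (1/10)(0.5170+0.3810) + (1/10)(0.6640+0.5170) + (1/10)(0.8290+0.6640) + (1/10)(1.0000+0.8290)
  = 0.0027 + 0.0092 + 0.0186 + 0.0316 + 0.0469 + 0.0655 + 0.0898 + 0.1181 + 0.1493 + 0.1829 = 0.7146
G = 1 − 0.7146 = 0.2854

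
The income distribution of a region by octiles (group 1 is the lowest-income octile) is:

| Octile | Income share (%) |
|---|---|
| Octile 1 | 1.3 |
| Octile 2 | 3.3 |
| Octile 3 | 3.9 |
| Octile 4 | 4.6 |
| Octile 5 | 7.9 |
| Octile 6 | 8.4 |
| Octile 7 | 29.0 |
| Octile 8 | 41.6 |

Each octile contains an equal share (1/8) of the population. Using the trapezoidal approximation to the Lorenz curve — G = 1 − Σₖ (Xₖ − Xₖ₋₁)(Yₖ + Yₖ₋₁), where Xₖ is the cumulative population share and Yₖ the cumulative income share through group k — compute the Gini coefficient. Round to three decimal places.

Cumulative income shares Yₖ: 0.0130, 0.0460, 0.0850, 0.1310, 0.2100, 0.2940, 0.5840, 1.0000
Σ (Xₖ−Xₖ₋₁)(Yₖ+Yₖ₋₁) = (1/8)(0.0130+0.0000) + (1/8)(0.0460+0.0130) + (1/8)(0.0850+0.0460) + (1/8)(0.1310+0.0850) + (1/8)(0.2100+0.1310) + (1/8)(0.2940+0.2100) + (1/8)(0.5840+0.2940) + (1/8)(1.0000+0.5840)
  = 0.0016 + 0.0074 + 0.0164 + 0.0270 + 0.0426 + 0.0630 + 0.1098 + 0.1980 = 0.4658
G = 1 − 0.4658 = 0.5342

0.534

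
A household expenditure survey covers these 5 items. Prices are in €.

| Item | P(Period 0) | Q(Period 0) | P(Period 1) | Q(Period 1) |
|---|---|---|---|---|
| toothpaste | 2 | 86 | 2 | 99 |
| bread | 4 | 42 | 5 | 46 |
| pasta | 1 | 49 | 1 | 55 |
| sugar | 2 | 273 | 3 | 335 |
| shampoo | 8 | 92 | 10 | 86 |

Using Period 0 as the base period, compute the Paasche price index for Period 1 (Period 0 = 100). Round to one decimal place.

130.8

Paasche price index uses current-period quantities as weights.
ΣP(Period 1)·Q(Period 1) = 2×99 + 5×46 + 1×55 + 3×335 + 10×86 = 198 + 230 + 55 + 1005 + 860 = 2348
ΣP(Period 0)·Q(Period 1) = 2×99 + 4×46 + 1×55 + 2×335 + 8×86 = 198 + 184 + 55 + 670 + 688 = 1795
Index = 2348 / 1795 × 100 = 130.8078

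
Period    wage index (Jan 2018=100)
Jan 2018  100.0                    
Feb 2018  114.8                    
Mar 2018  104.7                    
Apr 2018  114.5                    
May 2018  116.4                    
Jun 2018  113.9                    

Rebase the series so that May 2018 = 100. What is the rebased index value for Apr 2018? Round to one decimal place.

98.4

Rebased(Apr 2018) = 114.5 / 116.4 × 100 = 98.3677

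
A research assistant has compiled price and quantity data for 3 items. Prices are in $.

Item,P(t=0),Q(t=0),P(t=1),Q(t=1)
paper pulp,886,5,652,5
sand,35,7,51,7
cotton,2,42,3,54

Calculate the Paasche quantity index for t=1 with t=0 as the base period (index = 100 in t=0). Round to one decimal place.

Paasche quantity index uses current-period prices as weights.
ΣP(t=1)·Q(t=1) = 652×5 + 51×7 + 3×54 = 3260 + 357 + 162 = 3779
ΣP(t=1)·Q(t=0) = 652×5 + 51×7 + 3×42 = 3260 + 357 + 126 = 3743
Index = 3779 / 3743 × 100 = 100.9618

101.0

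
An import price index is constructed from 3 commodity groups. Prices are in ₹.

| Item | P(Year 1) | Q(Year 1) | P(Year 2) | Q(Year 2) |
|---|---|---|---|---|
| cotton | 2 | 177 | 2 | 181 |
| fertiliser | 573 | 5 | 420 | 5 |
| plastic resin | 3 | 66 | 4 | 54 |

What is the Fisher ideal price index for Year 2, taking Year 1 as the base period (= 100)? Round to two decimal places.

Laspeyres component (base-period weights):
ΣP(Year 2)Q(Year 1) = 2×177 + 420×5 + 4×66 = 354 + 2100 + 264 = 2718
ΣP(Year 1)Q(Year 1) = 2×177 + 573×5 + 3×66 = 354 + 2865 + 198 = 3417
L = 2718 / 3417 × 100 = 79.5435
Paasche component (current-period weights):
ΣP(Year 2)Q(Year 2) = 2×181 + 420×5 + 4×54 = 362 + 2100 + 216 = 2678
ΣP(Year 1)Q(Year 2) = 2×181 + 573×5 + 3×54 = 362 + 2865 + 162 = 3389
P = 2678 / 3389 × 100 = 79.0204
Fisher = √(L × P) = √(79.5435 × 79.0204) = 79.2815

79.28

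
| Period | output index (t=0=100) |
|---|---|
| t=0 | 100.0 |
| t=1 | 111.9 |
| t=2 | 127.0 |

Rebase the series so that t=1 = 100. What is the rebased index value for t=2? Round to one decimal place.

Rebased(t=2) = 127.0 / 111.9 × 100 = 113.4942

113.5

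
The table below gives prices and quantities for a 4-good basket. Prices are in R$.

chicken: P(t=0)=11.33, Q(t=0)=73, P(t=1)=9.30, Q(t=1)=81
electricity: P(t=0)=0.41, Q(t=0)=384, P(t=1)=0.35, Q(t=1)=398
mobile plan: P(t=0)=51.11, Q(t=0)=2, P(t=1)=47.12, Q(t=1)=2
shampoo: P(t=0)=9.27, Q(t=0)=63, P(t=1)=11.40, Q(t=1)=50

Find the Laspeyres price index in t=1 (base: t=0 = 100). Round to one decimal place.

Laspeyres price index uses base-period quantities as weights.
ΣP(t=1)·Q(t=0) = 9.30×73 + 0.35×384 + 47.12×2 + 11.40×63 = 678.9 + 134.4 + 94.24 + 718.2 = 1625.74
ΣP(t=0)·Q(t=0) = 11.33×73 + 0.41×384 + 51.11×2 + 9.27×63 = 827.09 + 157.44 + 102.22 + 584.01 = 1670.76
Index = 1625.74 / 1670.76 × 100 = 97.3054

97.3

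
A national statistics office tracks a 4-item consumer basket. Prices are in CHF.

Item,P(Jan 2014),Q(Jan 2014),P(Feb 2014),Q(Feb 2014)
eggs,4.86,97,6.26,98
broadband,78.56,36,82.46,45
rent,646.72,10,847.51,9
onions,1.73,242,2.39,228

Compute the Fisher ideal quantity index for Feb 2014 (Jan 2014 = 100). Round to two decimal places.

Laspeyres component (base-period weights):
ΣP(Jan 2014)Q(Feb 2014) = 4.86×98 + 78.56×45 + 646.72×9 + 1.73×228 = 476.28 + 3535.2 + 5820.48 + 394.44 = 10226.4
ΣP(Jan 2014)Q(Jan 2014) = 4.86×97 + 78.56×36 + 646.72×10 + 1.73×242 = 471.42 + 2828.16 + 6467.2 + 418.66 = 10185.44
L = 10226.4 / 10185.44 × 100 = 100.4021
Paasche component (current-period weights):
ΣP(Feb 2014)Q(Feb 2014) = 6.26×98 + 82.46×45 + 847.51×9 + 2.39×228 = 613.48 + 3710.7 + 7627.59 + 544.92 = 12496.69
ΣP(Feb 2014)Q(Jan 2014) = 6.26×97 + 82.46×36 + 847.51×10 + 2.39×242 = 607.22 + 2968.56 + 8475.1 + 578.38 = 12629.26
P = 12496.69 / 12629.26 × 100 = 98.9503
Fisher = √(L × P) = √(100.4021 × 98.9503) = 99.6736

99.67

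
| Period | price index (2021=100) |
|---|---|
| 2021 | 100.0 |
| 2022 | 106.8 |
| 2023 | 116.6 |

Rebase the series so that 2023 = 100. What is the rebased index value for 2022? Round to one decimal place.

Rebased(2022) = 106.8 / 116.6 × 100 = 91.5952

91.6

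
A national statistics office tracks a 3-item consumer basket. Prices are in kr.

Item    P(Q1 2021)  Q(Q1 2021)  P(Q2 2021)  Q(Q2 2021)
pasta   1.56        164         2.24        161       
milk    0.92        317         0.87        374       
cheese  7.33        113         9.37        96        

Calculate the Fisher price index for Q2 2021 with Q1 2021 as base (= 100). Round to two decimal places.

122.89

Laspeyres component (base-period weights):
ΣP(Q2 2021)Q(Q1 2021) = 2.24×164 + 0.87×317 + 9.37×113 = 367.36 + 275.79 + 1058.81 = 1701.96
ΣP(Q1 2021)Q(Q1 2021) = 1.56×164 + 0.92×317 + 7.33×113 = 255.84 + 291.64 + 828.29 = 1375.77
L = 1701.96 / 1375.77 × 100 = 123.7096
Paasche component (current-period weights):
ΣP(Q2 2021)Q(Q2 2021) = 2.24×161 + 0.87×374 + 9.37×96 = 360.64 + 325.38 + 899.52 = 1585.54
ΣP(Q1 2021)Q(Q2 2021) = 1.56×161 + 0.92×374 + 7.33×96 = 251.16 + 344.08 + 703.68 = 1298.92
P = 1585.54 / 1298.92 × 100 = 122.0660
Fisher = √(L × P) = √(123.7096 × 122.0660) = 122.8851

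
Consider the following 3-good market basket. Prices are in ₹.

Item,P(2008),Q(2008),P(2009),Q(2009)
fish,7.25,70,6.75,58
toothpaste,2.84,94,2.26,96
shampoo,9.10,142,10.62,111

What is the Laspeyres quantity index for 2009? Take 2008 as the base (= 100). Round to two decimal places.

82.42

Laspeyres quantity index uses base-period prices as weights.
ΣP(2008)·Q(2009) = 7.25×58 + 2.84×96 + 9.10×111 = 420.5 + 272.64 + 1010.1 = 1703.24
ΣP(2008)·Q(2008) = 7.25×70 + 2.84×94 + 9.10×142 = 507.5 + 266.96 + 1292.2 = 2066.66
Index = 1703.24 / 2066.66 × 100 = 82.4151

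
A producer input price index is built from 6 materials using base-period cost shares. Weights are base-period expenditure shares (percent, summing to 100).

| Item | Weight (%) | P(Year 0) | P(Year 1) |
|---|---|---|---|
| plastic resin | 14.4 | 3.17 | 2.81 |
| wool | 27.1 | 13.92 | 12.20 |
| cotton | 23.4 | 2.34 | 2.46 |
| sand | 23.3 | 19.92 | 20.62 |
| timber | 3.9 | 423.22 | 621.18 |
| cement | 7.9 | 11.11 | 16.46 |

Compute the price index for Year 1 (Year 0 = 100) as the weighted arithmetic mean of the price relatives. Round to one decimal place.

102.7

plastic resin: 14.4 × (2.81/3.17) = 14.4 × 0.886435 = 12.7647
wool: 27.1 × (12.20/13.92) = 27.1 × 0.876437 = 23.7514
cotton: 23.4 × (2.46/2.34) = 23.4 × 1.051282 = 24.6000
sand: 23.3 × (20.62/19.92) = 23.3 × 1.035141 = 24.1188
timber: 3.9 × (621.18/423.22) = 3.9 × 1.467747 = 5.7242
cement: 7.9 × (16.46/11.11) = 7.9 × 1.481548 = 11.7042
Index = Σ wᵢ·(p₁ᵢ/p₀ᵢ) = 12.7647 + 23.7514 + 24.6000 + 24.1188 + 5.7242 + 11.7042 = 102.6633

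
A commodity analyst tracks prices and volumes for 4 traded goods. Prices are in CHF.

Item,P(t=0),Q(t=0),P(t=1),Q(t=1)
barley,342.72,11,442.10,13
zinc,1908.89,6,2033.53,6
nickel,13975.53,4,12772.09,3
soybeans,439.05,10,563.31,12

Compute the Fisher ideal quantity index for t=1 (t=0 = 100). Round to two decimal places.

84.48

Laspeyres component (base-period weights):
ΣP(t=0)Q(t=1) = 342.72×13 + 1908.89×6 + 13975.53×3 + 439.05×12 = 4455.36 + 11453.34 + 41926.59 + 5268.6 = 63103.89
ΣP(t=0)Q(t=0) = 342.72×11 + 1908.89×6 + 13975.53×4 + 439.05×10 = 3769.92 + 11453.34 + 55902.12 + 4390.5 = 75515.88
L = 63103.89 / 75515.88 × 100 = 83.5637
Paasche component (current-period weights):
ΣP(t=1)Q(t=1) = 442.10×13 + 2033.53×6 + 12772.09×3 + 563.31×12 = 5747.3 + 12201.18 + 38316.27 + 6759.72 = 63024.47
ΣP(t=1)Q(t=0) = 442.10×11 + 2033.53×6 + 12772.09×4 + 563.31×10 = 4863.1 + 12201.18 + 51088.36 + 5633.1 = 73785.74
P = 63024.47 / 73785.74 × 100 = 85.4155
Fisher = √(L × P) = √(83.5637 × 85.4155) = 84.4846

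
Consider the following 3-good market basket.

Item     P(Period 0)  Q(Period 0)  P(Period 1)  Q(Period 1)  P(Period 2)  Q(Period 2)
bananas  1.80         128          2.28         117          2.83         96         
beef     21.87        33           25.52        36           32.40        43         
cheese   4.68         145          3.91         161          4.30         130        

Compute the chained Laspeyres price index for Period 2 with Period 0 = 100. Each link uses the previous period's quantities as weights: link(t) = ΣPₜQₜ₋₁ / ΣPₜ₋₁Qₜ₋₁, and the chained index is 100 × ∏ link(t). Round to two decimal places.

125.85

Link Period 0→Period 1:
ΣP(Period 1)Q(Period 0) = 2.28×128 + 25.52×33 + 3.91×145 = 291.84 + 842.16 + 566.95 = 1700.95
ΣP(Period 0)Q(Period 0) = 1.80×128 + 21.87×33 + 4.68×145 = 230.4 + 721.71 + 678.6 = 1630.71
link = 1700.95/1630.71 = 1.043073
Link Period 1→Period 2:
ΣP(Period 2)Q(Period 1) = 2.83×117 + 32.40×36 + 4.30×161 = 331.11 + 1166.4 + 692.3 = 2189.81
ΣP(Period 1)Q(Period 1) = 2.28×117 + 25.52×36 + 3.91×161 = 266.76 + 918.72 + 629.51 = 1814.99
link = 2189.81/1814.99 = 1.206514
Chained index = 100 × 1.043073 × 1.206514 = 125.8482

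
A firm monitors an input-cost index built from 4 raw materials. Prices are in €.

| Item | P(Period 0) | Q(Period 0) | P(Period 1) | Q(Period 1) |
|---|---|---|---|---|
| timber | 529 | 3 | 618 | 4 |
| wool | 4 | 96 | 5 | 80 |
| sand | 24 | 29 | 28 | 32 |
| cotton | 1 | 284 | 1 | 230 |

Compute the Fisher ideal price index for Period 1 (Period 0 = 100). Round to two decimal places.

116.33

Laspeyres component (base-period weights):
ΣP(Period 1)Q(Period 0) = 618×3 + 5×96 + 28×29 + 1×284 = 1854 + 480 + 812 + 284 = 3430
ΣP(Period 0)Q(Period 0) = 529×3 + 4×96 + 24×29 + 1×284 = 1587 + 384 + 696 + 284 = 2951
L = 3430 / 2951 × 100 = 116.2318
Paasche component (current-period weights):
ΣP(Period 1)Q(Period 1) = 618×4 + 5×80 + 28×32 + 1×230 = 2472 + 400 + 896 + 230 = 3998
ΣP(Period 0)Q(Period 1) = 529×4 + 4×80 + 24×32 + 1×230 = 2116 + 320 + 768 + 230 = 3434
P = 3998 / 3434 × 100 = 116.4240
Fisher = √(L × P) = √(116.2318 × 116.4240) = 116.3279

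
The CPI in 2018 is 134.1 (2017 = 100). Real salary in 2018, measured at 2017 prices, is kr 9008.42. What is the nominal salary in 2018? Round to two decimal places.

12080.29

Nominal = Real × (Index/100) = 9008.42 × (134.1/100)
        = 9008.42 × 1.341 = 12080.2912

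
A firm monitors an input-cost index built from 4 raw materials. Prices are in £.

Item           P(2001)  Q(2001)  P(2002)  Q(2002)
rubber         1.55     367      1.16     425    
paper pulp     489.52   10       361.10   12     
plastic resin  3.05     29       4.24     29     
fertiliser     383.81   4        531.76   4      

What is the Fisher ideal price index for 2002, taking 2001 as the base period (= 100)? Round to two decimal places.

Laspeyres component (base-period weights):
ΣP(2002)Q(2001) = 1.16×367 + 361.10×10 + 4.24×29 + 531.76×4 = 425.72 + 3611 + 122.96 + 2127.04 = 6286.72
ΣP(2001)Q(2001) = 1.55×367 + 489.52×10 + 3.05×29 + 383.81×4 = 568.85 + 4895.2 + 88.45 + 1535.24 = 7087.74
L = 6286.72 / 7087.74 × 100 = 88.6985
Paasche component (current-period weights):
ΣP(2002)Q(2002) = 1.16×425 + 361.10×12 + 4.24×29 + 531.76×4 = 493 + 4333.2 + 122.96 + 2127.04 = 7076.2
ΣP(2001)Q(2002) = 1.55×425 + 489.52×12 + 3.05×29 + 383.81×4 = 658.75 + 5874.24 + 88.45 + 1535.24 = 8156.68
P = 7076.2 / 8156.68 × 100 = 86.7534
Fisher = √(L × P) = √(88.6985 × 86.7534) = 87.7206

87.72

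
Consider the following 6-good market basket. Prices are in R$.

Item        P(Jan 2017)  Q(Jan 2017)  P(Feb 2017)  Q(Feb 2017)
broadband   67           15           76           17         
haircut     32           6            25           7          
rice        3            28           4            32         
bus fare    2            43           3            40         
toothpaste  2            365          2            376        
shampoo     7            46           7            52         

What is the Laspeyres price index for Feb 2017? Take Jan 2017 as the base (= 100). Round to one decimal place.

Laspeyres price index uses base-period quantities as weights.
ΣP(Feb 2017)·Q(Jan 2017) = 76×15 + 25×6 + 4×28 + 3×43 + 2×365 + 7×46 = 1140 + 150 + 112 + 129 + 730 + 322 = 2583
ΣP(Jan 2017)·Q(Jan 2017) = 67×15 + 32×6 + 3×28 + 2×43 + 2×365 + 7×46 = 1005 + 192 + 84 + 86 + 730 + 322 = 2419
Index = 2583 / 2419 × 100 = 106.7797

106.8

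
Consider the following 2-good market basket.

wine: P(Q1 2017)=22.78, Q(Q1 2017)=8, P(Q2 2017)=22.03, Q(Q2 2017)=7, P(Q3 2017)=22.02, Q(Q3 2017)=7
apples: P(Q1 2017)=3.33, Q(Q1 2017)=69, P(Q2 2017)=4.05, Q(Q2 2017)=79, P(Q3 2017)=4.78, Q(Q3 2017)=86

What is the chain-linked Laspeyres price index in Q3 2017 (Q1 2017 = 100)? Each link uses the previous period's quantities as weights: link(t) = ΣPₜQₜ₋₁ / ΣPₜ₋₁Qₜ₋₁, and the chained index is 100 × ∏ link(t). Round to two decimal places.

Link Q1 2017→Q2 2017:
ΣP(Q2 2017)Q(Q1 2017) = 22.03×8 + 4.05×69 = 176.24 + 279.45 = 455.69
ΣP(Q1 2017)Q(Q1 2017) = 22.78×8 + 3.33×69 = 182.24 + 229.77 = 412.01
link = 455.69/412.01 = 1.106017
Link Q2 2017→Q3 2017:
ΣP(Q3 2017)Q(Q2 2017) = 22.02×7 + 4.78×79 = 154.14 + 377.62 = 531.76
ΣP(Q2 2017)Q(Q2 2017) = 22.03×7 + 4.05×79 = 154.21 + 319.95 = 474.16
link = 531.76/474.16 = 1.121478
Chained index = 100 × 1.106017 × 1.121478 = 124.0374

124.04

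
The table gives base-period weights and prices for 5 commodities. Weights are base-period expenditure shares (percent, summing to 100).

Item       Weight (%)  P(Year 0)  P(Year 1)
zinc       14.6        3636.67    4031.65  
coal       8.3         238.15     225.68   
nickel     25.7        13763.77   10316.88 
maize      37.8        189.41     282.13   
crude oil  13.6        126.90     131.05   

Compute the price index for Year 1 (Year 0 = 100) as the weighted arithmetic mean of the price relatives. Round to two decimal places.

113.66

zinc: 14.6 × (4031.65/3636.67) = 14.6 × 1.108610 = 16.1857
coal: 8.3 × (225.68/238.15) = 8.3 × 0.947638 = 7.8654
nickel: 25.7 × (10316.88/13763.77) = 25.7 × 0.749568 = 19.2639
maize: 37.8 × (282.13/189.41) = 37.8 × 1.489520 = 56.3039
crude oil: 13.6 × (131.05/126.90) = 13.6 × 1.032703 = 14.0448
Index = Σ wᵢ·(p₁ᵢ/p₀ᵢ) = 16.1857 + 7.8654 + 19.2639 + 56.3039 + 14.0448 = 113.6636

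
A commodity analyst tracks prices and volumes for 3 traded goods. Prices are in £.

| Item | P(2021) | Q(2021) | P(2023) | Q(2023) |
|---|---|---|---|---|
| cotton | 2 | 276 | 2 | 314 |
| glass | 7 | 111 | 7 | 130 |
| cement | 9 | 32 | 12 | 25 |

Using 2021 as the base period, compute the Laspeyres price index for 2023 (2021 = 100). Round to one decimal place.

105.9

Laspeyres price index uses base-period quantities as weights.
ΣP(2023)·Q(2021) = 2×276 + 7×111 + 12×32 = 552 + 777 + 384 = 1713
ΣP(2021)·Q(2021) = 2×276 + 7×111 + 9×32 = 552 + 777 + 288 = 1617
Index = 1713 / 1617 × 100 = 105.9369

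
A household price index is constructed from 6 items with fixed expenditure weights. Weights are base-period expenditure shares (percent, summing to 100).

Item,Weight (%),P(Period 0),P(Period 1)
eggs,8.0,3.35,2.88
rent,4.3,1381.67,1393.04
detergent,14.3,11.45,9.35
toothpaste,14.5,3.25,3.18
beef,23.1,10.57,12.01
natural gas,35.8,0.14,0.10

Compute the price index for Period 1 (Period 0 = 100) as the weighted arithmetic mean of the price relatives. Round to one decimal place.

88.9

eggs: 8.0 × (2.88/3.35) = 8.0 × 0.859701 = 6.8776
rent: 4.3 × (1393.04/1381.67) = 4.3 × 1.008229 = 4.3354
detergent: 14.3 × (9.35/11.45) = 14.3 × 0.816594 = 11.6773
toothpaste: 14.5 × (3.18/3.25) = 14.5 × 0.978462 = 14.1877
beef: 23.1 × (12.01/10.57) = 23.1 × 1.136235 = 26.2470
natural gas: 35.8 × (0.10/0.14) = 35.8 × 0.714286 = 25.5714
Index = Σ wᵢ·(p₁ᵢ/p₀ᵢ) = 6.8776 + 4.3354 + 11.6773 + 14.1877 + 26.2470 + 25.5714 = 88.8964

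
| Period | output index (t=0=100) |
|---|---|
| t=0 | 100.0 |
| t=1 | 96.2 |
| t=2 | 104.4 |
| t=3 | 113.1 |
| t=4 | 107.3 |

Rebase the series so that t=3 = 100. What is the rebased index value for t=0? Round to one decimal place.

88.4

Rebased(t=0) = 100.0 / 113.1 × 100 = 88.4173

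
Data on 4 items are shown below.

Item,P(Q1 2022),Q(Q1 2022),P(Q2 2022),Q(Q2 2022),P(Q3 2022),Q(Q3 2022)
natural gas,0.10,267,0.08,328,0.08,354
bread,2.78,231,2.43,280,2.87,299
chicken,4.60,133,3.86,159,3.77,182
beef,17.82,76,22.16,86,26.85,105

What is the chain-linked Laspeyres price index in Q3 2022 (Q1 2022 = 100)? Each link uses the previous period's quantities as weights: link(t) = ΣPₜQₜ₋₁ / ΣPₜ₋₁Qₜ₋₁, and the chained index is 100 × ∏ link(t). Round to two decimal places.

122.26

Link Q1 2022→Q2 2022:
ΣP(Q2 2022)Q(Q1 2022) = 0.08×267 + 2.43×231 + 3.86×133 + 22.16×76 = 21.36 + 561.33 + 513.38 + 1684.16 = 2780.23
ΣP(Q1 2022)Q(Q1 2022) = 0.10×267 + 2.78×231 + 4.60×133 + 17.82×76 = 26.7 + 642.18 + 611.8 + 1354.32 = 2635
link = 2780.23/2635 = 1.055116
Link Q2 2022→Q3 2022:
ΣP(Q3 2022)Q(Q2 2022) = 0.08×328 + 2.87×280 + 3.77×159 + 26.85×86 = 26.24 + 803.6 + 599.43 + 2309.1 = 3738.37
ΣP(Q2 2022)Q(Q2 2022) = 0.08×328 + 2.43×280 + 3.86×159 + 22.16×86 = 26.24 + 680.4 + 613.74 + 1905.76 = 3226.14
link = 3738.37/3226.14 = 1.158775
Chained index = 100 × 1.055116 × 1.158775 = 122.2642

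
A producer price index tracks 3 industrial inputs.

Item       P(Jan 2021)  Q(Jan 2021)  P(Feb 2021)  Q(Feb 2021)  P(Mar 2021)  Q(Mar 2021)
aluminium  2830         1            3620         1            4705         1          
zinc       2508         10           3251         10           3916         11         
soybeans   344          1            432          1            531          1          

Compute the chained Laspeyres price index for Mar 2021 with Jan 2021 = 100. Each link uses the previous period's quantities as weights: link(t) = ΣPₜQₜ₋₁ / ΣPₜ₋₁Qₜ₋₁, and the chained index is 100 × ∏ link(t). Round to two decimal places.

157.13

Link Jan 2021→Feb 2021:
ΣP(Feb 2021)Q(Jan 2021) = 3620×1 + 3251×10 + 432×1 = 3620 + 32510 + 432 = 36562
ΣP(Jan 2021)Q(Jan 2021) = 2830×1 + 2508×10 + 344×1 = 2830 + 25080 + 344 = 28254
link = 36562/28254 = 1.294047
Link Feb 2021→Mar 2021:
ΣP(Mar 2021)Q(Feb 2021) = 4705×1 + 3916×10 + 531×1 = 4705 + 39160 + 531 = 44396
ΣP(Feb 2021)Q(Feb 2021) = 3620×1 + 3251×10 + 432×1 = 3620 + 32510 + 432 = 36562
link = 44396/36562 = 1.214266
Chained index = 100 × 1.294047 × 1.214266 = 157.1317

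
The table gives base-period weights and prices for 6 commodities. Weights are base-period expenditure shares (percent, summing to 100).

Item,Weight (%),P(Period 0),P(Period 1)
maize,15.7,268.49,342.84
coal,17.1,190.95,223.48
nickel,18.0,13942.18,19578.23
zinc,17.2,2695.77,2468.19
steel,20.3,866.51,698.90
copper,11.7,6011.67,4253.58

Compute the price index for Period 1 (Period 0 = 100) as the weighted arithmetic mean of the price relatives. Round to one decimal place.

maize: 15.7 × (342.84/268.49) = 15.7 × 1.276919 = 20.0476
coal: 17.1 × (223.48/190.95) = 17.1 × 1.170359 = 20.0131
nickel: 18.0 × (19578.23/13942.18) = 18.0 × 1.404245 = 25.2764
zinc: 17.2 × (2468.19/2695.77) = 17.2 × 0.915579 = 15.7480
steel: 20.3 × (698.90/866.51) = 20.3 × 0.806569 = 16.3733
copper: 11.7 × (4253.58/6011.67) = 11.7 × 0.707554 = 8.2784
Index = Σ wᵢ·(p₁ᵢ/p₀ᵢ) = 20.0476 + 20.0131 + 25.2764 + 15.7480 + 16.3733 + 8.2784 = 105.7368

105.7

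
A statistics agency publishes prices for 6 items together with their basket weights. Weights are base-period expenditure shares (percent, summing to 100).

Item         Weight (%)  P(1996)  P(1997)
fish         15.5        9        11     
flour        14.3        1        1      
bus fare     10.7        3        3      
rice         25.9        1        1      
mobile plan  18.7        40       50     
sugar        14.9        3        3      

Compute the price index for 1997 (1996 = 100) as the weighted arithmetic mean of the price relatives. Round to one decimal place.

fish: 15.5 × (11/9) = 15.5 × 1.222222 = 18.9444
flour: 14.3 × (1/1) = 14.3 × 1.000000 = 14.3000
bus fare: 10.7 × (3/3) = 10.7 × 1.000000 = 10.7000
rice: 25.9 × (1/1) = 25.9 × 1.000000 = 25.9000
mobile plan: 18.7 × (50/40) = 18.7 × 1.250000 = 23.3750
sugar: 14.9 × (3/3) = 14.9 × 1.000000 = 14.9000
Index = Σ wᵢ·(p₁ᵢ/p₀ᵢ) = 18.9444 + 14.3000 + 10.7000 + 25.9000 + 23.3750 + 14.9000 = 108.1194

108.1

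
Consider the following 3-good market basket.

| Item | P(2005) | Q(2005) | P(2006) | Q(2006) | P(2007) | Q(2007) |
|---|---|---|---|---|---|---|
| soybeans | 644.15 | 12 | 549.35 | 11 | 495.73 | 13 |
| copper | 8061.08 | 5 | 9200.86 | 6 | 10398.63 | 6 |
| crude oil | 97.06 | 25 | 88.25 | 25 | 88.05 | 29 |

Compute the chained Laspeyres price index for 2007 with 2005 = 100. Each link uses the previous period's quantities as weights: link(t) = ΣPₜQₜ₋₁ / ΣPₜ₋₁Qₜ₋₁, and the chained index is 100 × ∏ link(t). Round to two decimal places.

Link 2005→2006:
ΣP(2006)Q(2005) = 549.35×12 + 9200.86×5 + 88.25×25 = 6592.2 + 46004.3 + 2206.25 = 54802.75
ΣP(2005)Q(2005) = 644.15×12 + 8061.08×5 + 97.06×25 = 7729.8 + 40305.4 + 2426.5 = 50461.7
link = 54802.75/50461.7 = 1.086027
Link 2006→2007:
ΣP(2007)Q(2006) = 495.73×11 + 10398.63×6 + 88.05×25 = 5453.03 + 62391.78 + 2201.25 = 70046.06
ΣP(2006)Q(2006) = 549.35×11 + 9200.86×6 + 88.25×25 = 6042.85 + 55205.16 + 2206.25 = 63454.26
link = 70046.06/63454.26 = 1.103883
Chained index = 100 × 1.086027 × 1.103883 = 119.8846

119.88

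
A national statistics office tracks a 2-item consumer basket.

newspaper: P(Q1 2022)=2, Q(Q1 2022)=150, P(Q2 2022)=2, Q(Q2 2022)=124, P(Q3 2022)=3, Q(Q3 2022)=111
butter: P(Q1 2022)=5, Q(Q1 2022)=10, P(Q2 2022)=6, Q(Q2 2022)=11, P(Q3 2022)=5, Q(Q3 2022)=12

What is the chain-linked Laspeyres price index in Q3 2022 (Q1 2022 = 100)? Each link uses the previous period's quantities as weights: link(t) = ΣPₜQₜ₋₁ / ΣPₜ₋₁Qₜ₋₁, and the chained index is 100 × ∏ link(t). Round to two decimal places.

139.87

Link Q1 2022→Q2 2022:
ΣP(Q2 2022)Q(Q1 2022) = 2×150 + 6×10 = 300 + 60 = 360
ΣP(Q1 2022)Q(Q1 2022) = 2×150 + 5×10 = 300 + 50 = 350
link = 360/350 = 1.028571
Link Q2 2022→Q3 2022:
ΣP(Q3 2022)Q(Q2 2022) = 3×124 + 5×11 = 372 + 55 = 427
ΣP(Q2 2022)Q(Q2 2022) = 2×124 + 6×11 = 248 + 66 = 314
link = 427/314 = 1.359873
Chained index = 100 × 1.028571 × 1.359873 = 139.8726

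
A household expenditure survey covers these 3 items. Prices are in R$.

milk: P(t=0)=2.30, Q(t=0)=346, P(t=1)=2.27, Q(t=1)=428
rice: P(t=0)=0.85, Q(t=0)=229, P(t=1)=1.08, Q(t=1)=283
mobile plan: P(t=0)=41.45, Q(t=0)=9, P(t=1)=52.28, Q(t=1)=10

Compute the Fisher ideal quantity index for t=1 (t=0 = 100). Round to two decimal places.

119.99

Laspeyres component (base-period weights):
ΣP(t=0)Q(t=1) = 2.30×428 + 0.85×283 + 41.45×10 = 984.4 + 240.55 + 414.5 = 1639.45
ΣP(t=0)Q(t=0) = 2.30×346 + 0.85×229 + 41.45×9 = 795.8 + 194.65 + 373.05 = 1363.5
L = 1639.45 / 1363.5 × 100 = 120.2384
Paasche component (current-period weights):
ΣP(t=1)Q(t=1) = 2.27×428 + 1.08×283 + 52.28×10 = 971.56 + 305.64 + 522.8 = 1800
ΣP(t=1)Q(t=0) = 2.27×346 + 1.08×229 + 52.28×9 = 785.42 + 247.32 + 470.52 = 1503.26
P = 1800 / 1503.26 × 100 = 119.7398
Fisher = √(L × P) = √(120.2384 × 119.7398) = 119.9888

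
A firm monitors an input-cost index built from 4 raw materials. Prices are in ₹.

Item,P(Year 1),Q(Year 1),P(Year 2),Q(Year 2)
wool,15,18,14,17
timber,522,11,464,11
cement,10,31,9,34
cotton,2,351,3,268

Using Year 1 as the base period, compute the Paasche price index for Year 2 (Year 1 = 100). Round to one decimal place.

93.9

Paasche price index uses current-period quantities as weights.
ΣP(Year 2)·Q(Year 2) = 14×17 + 464×11 + 9×34 + 3×268 = 238 + 5104 + 306 + 804 = 6452
ΣP(Year 1)·Q(Year 2) = 15×17 + 522×11 + 10×34 + 2×268 = 255 + 5742 + 340 + 536 = 6873
Index = 6452 / 6873 × 100 = 93.8746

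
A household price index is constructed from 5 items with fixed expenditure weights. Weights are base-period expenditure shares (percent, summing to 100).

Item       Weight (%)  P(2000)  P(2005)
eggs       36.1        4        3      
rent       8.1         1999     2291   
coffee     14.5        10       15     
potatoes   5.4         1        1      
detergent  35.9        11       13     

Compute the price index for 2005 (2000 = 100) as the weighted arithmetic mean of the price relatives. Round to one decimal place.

105.9

eggs: 36.1 × (3/4) = 36.1 × 0.750000 = 27.0750
rent: 8.1 × (2291/1999) = 8.1 × 1.146073 = 9.2832
coffee: 14.5 × (15/10) = 14.5 × 1.500000 = 21.7500
potatoes: 5.4 × (1/1) = 5.4 × 1.000000 = 5.4000
detergent: 35.9 × (13/11) = 35.9 × 1.181818 = 42.4273
Index = Σ wᵢ·(p₁ᵢ/p₀ᵢ) = 27.0750 + 9.2832 + 21.7500 + 5.4000 + 42.4273 = 105.9355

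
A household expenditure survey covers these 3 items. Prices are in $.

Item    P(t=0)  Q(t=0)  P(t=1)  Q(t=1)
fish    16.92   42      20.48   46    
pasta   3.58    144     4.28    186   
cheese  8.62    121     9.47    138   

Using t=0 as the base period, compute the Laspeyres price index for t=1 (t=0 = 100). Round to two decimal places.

115.56

Laspeyres price index uses base-period quantities as weights.
ΣP(t=1)·Q(t=0) = 20.48×42 + 4.28×144 + 9.47×121 = 860.16 + 616.32 + 1145.87 = 2622.35
ΣP(t=0)·Q(t=0) = 16.92×42 + 3.58×144 + 8.62×121 = 710.64 + 515.52 + 1043.02 = 2269.18
Index = 2622.35 / 2269.18 × 100 = 115.5638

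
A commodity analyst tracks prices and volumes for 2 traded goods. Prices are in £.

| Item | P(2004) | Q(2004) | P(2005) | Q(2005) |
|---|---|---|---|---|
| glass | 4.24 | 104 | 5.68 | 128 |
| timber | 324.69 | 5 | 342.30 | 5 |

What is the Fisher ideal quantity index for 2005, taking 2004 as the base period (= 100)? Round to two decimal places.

Laspeyres component (base-period weights):
ΣP(2004)Q(2005) = 4.24×128 + 324.69×5 = 542.72 + 1623.45 = 2166.17
ΣP(2004)Q(2004) = 4.24×104 + 324.69×5 = 440.96 + 1623.45 = 2064.41
L = 2166.17 / 2064.41 × 100 = 104.9293
Paasche component (current-period weights):
ΣP(2005)Q(2005) = 5.68×128 + 342.30×5 = 727.04 + 1711.5 = 2438.54
ΣP(2005)Q(2004) = 5.68×104 + 342.30×5 = 590.72 + 1711.5 = 2302.22
P = 2438.54 / 2302.22 × 100 = 105.9212
Fisher = √(L × P) = √(104.9293 × 105.9212) = 105.4241

105.42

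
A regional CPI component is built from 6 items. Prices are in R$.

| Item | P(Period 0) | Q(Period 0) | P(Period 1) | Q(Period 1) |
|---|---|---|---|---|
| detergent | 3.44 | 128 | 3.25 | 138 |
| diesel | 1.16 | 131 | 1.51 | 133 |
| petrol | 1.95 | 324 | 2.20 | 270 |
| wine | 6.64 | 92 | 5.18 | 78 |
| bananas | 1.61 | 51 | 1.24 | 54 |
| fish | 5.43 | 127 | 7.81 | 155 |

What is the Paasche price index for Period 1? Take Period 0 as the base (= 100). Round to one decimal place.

112.4

Paasche price index uses current-period quantities as weights.
ΣP(Period 1)·Q(Period 1) = 3.25×138 + 1.51×133 + 2.20×270 + 5.18×78 + 1.24×54 + 7.81×155 = 448.5 + 200.83 + 594 + 404.04 + 66.96 + 1210.55 = 2924.88
ΣP(Period 0)·Q(Period 1) = 3.44×138 + 1.16×133 + 1.95×270 + 6.64×78 + 1.61×54 + 5.43×155 = 474.72 + 154.28 + 526.5 + 517.92 + 86.94 + 841.65 = 2602.01
Index = 2924.88 / 2602.01 × 100 = 112.4085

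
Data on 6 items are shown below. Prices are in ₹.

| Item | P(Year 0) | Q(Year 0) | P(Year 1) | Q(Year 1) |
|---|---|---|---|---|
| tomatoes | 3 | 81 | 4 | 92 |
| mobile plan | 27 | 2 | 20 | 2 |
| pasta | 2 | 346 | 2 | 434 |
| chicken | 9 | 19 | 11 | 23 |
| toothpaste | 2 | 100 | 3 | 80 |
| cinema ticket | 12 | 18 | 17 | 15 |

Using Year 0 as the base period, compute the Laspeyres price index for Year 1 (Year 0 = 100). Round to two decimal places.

Laspeyres price index uses base-period quantities as weights.
ΣP(Year 1)·Q(Year 0) = 4×81 + 20×2 + 2×346 + 11×19 + 3×100 + 17×18 = 324 + 40 + 692 + 209 + 300 + 306 = 1871
ΣP(Year 0)·Q(Year 0) = 3×81 + 27×2 + 2×346 + 9×19 + 2×100 + 12×18 = 243 + 54 + 692 + 171 + 200 + 216 = 1576
Index = 1871 / 1576 × 100 = 118.7183

118.72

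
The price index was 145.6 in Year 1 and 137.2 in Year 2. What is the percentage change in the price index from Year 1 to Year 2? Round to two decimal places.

Change = (137.2 − 145.6) / 145.6 × 100
       = -8.4 / 145.6 × 100 = -5.7692%

-5.77%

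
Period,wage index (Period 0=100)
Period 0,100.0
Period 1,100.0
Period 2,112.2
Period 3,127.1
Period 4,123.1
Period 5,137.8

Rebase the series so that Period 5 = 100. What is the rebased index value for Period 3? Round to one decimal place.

92.2

Rebased(Period 3) = 127.1 / 137.8 × 100 = 92.2351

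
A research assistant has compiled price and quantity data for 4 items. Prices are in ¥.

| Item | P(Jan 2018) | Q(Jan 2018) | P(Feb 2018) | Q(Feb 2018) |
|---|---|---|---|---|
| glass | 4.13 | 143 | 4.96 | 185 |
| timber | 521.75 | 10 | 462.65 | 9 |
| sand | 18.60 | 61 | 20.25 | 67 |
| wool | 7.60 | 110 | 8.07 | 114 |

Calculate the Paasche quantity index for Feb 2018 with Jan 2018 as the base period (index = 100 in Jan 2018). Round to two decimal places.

Paasche quantity index uses current-period prices as weights.
ΣP(Feb 2018)·Q(Feb 2018) = 4.96×185 + 462.65×9 + 20.25×67 + 8.07×114 = 917.6 + 4163.85 + 1356.75 + 919.98 = 7358.18
ΣP(Feb 2018)·Q(Jan 2018) = 4.96×143 + 462.65×10 + 20.25×61 + 8.07×110 = 709.28 + 4626.5 + 1235.25 + 887.7 = 7458.73
Index = 7358.18 / 7458.73 × 100 = 98.6519

98.65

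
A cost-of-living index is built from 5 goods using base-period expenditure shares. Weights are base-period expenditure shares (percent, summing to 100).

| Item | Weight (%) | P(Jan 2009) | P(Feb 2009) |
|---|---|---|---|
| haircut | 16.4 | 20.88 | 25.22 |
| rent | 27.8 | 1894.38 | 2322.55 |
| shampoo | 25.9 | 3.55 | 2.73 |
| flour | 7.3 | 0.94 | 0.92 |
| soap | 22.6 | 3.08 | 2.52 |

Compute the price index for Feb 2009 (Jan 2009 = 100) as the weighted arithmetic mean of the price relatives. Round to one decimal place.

99.4

haircut: 16.4 × (25.22/20.88) = 16.4 × 1.207854 = 19.8088
rent: 27.8 × (2322.55/1894.38) = 27.8 × 1.226021 = 34.0834
shampoo: 25.9 × (2.73/3.55) = 25.9 × 0.769014 = 19.9175
flour: 7.3 × (0.92/0.94) = 7.3 × 0.978723 = 7.1447
soap: 22.6 × (2.52/3.08) = 22.6 × 0.818182 = 18.4909
Index = Σ wᵢ·(p₁ᵢ/p₀ᵢ) = 19.8088 + 34.0834 + 19.9175 + 7.1447 + 18.4909 = 99.4453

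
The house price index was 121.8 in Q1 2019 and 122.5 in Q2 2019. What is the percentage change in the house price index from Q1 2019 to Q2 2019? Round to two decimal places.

Change = (122.5 − 121.8) / 121.8 × 100
       = 0.7 / 121.8 × 100 = 0.5747%

0.57%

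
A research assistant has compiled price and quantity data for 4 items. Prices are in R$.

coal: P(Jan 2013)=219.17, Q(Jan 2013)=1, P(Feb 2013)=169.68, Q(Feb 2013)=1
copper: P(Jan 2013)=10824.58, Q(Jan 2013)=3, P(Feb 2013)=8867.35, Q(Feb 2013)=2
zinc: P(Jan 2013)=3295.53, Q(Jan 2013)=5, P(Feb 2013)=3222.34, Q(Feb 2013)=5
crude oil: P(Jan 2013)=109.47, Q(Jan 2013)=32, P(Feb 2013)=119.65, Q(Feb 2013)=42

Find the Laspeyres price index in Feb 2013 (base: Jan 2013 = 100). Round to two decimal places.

88.68

Laspeyres price index uses base-period quantities as weights.
ΣP(Feb 2013)·Q(Jan 2013) = 169.68×1 + 8867.35×3 + 3222.34×5 + 119.65×32 = 169.68 + 26602.05 + 16111.7 + 3828.8 = 46712.23
ΣP(Jan 2013)·Q(Jan 2013) = 219.17×1 + 10824.58×3 + 3295.53×5 + 109.47×32 = 219.17 + 32473.74 + 16477.65 + 3503.04 = 52673.6
Index = 46712.23 / 52673.6 × 100 = 88.6824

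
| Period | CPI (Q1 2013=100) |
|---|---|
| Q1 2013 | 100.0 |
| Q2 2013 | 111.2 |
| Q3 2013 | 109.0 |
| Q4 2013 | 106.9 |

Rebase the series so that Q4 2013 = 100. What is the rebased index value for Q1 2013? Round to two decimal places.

93.55

Rebased(Q1 2013) = 100.0 / 106.9 × 100 = 93.5454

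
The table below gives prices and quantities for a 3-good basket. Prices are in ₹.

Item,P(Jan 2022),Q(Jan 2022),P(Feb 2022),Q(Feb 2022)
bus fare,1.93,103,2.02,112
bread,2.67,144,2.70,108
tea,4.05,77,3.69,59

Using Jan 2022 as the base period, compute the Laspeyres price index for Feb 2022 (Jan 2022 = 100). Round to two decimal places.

98.42

Laspeyres price index uses base-period quantities as weights.
ΣP(Feb 2022)·Q(Jan 2022) = 2.02×103 + 2.70×144 + 3.69×77 = 208.06 + 388.8 + 284.13 = 880.99
ΣP(Jan 2022)·Q(Jan 2022) = 1.93×103 + 2.67×144 + 4.05×77 = 198.79 + 384.48 + 311.85 = 895.12
Index = 880.99 / 895.12 × 100 = 98.4214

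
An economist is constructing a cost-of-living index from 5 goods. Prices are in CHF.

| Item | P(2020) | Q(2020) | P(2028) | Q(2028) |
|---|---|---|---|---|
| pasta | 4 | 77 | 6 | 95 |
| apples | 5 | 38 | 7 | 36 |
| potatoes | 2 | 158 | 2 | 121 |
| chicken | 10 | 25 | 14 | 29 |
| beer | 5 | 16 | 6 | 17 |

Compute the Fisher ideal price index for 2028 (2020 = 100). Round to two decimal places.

Laspeyres component (base-period weights):
ΣP(2028)Q(2020) = 6×77 + 7×38 + 2×158 + 14×25 + 6×16 = 462 + 266 + 316 + 350 + 96 = 1490
ΣP(2020)Q(2020) = 4×77 + 5×38 + 2×158 + 10×25 + 5×16 = 308 + 190 + 316 + 250 + 80 = 1144
L = 1490 / 1144 × 100 = 130.2448
Paasche component (current-period weights):
ΣP(2028)Q(2028) = 6×95 + 7×36 + 2×121 + 14×29 + 6×17 = 570 + 252 + 242 + 406 + 102 = 1572
ΣP(2020)Q(2028) = 4×95 + 5×36 + 2×121 + 10×29 + 5×17 = 380 + 180 + 242 + 290 + 85 = 1177
P = 1572 / 1177 × 100 = 133.5599
Fisher = √(L × P) = √(130.2448 × 133.5599) = 131.8919

131.89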